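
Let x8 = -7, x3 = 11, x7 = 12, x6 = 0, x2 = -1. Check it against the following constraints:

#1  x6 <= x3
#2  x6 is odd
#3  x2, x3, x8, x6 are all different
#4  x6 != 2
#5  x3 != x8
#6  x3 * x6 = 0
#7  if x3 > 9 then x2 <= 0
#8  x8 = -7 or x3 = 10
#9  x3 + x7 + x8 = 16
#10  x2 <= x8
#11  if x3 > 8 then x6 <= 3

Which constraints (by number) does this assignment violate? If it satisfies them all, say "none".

#1 x6 = 0, x3 = 11; 0 ≤ 11 — holds.
#2 x6 = 0 is even — fails.
#3 values -1, 11, -7, 0 are pairwise distinct — holds.
#4 x6 = 0, and 0 ≠ 2 — holds.
#5 x3 = 11, x8 = -7; distinct — holds.
#6 x3 * x6 = 11 * 0 = 0 — holds.
#7 x3 = 11 > 9, so we need x2 ≤ 0; x2 = -1 ≤ 0 — holds.
#8 x8 = -7 = -7 (first disjunct) — holds.
#9 x3 + x7 + x8 = 11 + 12 + (-7) = 16 — holds.
#10 x2 = -1, x8 = -7; -1 > -7 (want ≤) — fails.
#11 x3 = 11 > 8, so we need x6 ≤ 3; x6 = 0 ≤ 3 — holds.

Violated: 2 and 10.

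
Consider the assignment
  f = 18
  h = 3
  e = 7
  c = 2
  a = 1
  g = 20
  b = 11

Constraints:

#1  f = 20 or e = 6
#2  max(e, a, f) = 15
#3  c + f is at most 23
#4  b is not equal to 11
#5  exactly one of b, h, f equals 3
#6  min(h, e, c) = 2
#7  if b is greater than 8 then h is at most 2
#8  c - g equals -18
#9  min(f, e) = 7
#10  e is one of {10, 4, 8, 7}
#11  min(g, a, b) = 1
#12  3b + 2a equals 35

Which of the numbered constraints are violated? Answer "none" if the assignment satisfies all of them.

No — constraints 1, 2, 4, 7 are not satisfied.

#1 f = 18 ≠ 20 and e = 7 ≠ 6; both disjuncts false  false
#2 max(7, 1, 18) = 18, not 15  false
#3 c + f = 2 + 18 = 20; 20 ≤ 23  true
#4 b = 11, but 11 is required to differ  false
#5 b=11, h=3, f=18; 1 of them equals 3  true
#6 min(3, 7, 2) = 2  true
#7 b = 11 > 8, so we need h ≤ 2; but h = 3 > 2  false
#8 c - g = 2 - 20 = -18  true
#9 min(18, 7) = 7  true
#10 e = 7 is in {10, 4, 8, 7}  true
#11 min(20, 1, 11) = 1  true
#12 3b + 2a = 3(11) + 2(1) = 35  true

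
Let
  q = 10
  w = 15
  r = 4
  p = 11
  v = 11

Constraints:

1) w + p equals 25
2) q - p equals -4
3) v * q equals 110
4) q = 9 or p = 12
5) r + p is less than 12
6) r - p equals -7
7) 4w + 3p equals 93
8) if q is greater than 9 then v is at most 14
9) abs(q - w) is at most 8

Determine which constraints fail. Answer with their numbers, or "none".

1) w + p = 15 + 11 = 26, not 25  FAIL
2) q - p = 10 - 11 = -1, not -4  FAIL
3) v * q = 11 * 10 = 110  OK
4) q = 10 ≠ 9 and p = 11 ≠ 12; both disjuncts false  FAIL
5) r + p = 4 + 11 = 15; 15 ≥ 12, bound 12 not met  FAIL
6) r - p = 4 - 11 = -7  OK
7) 4w + 3p = 4(15) + 3(11) = 93  OK
8) q = 10 > 9, so we need v ≤ 14; v = 11 ≤ 14  OK
9) abs(10 - 15) = 5; 5 ≤ 8  OK

The assignment fails constraints 1, 2, 4, and 5.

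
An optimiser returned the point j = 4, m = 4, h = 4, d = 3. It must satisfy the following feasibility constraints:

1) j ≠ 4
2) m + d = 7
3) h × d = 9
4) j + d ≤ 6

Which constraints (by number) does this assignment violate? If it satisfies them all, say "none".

1) j = 4, but 4 is required to differ  FAIL
2) m + d = 4 + 3 = 7  OK
3) h × d = 4 × 3 = 12, not 9  FAIL
4) j + d = 4 + 3 = 7; 7 > 6, bound 6 not met  FAIL

Constraints 1, 3, 4 do not hold.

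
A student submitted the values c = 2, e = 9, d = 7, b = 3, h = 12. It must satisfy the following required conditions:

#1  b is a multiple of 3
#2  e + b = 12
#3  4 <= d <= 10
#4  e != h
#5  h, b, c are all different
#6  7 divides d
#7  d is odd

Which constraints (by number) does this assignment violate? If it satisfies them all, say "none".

#1 3 / 3 = 1, so 3 divides 3 — holds.
#2 e + b = 9 + 3 = 12 — holds.
#3 d = 7 lies in [4, 10] — holds.
#4 e = 9, h = 12; distinct — holds.
#5 values 12, 3, 2 are pairwise distinct — holds.
#6 7 / 7 = 1, so 7 divides 7 — holds.
#7 d = 7 is odd — holds.

None — every constraint holds.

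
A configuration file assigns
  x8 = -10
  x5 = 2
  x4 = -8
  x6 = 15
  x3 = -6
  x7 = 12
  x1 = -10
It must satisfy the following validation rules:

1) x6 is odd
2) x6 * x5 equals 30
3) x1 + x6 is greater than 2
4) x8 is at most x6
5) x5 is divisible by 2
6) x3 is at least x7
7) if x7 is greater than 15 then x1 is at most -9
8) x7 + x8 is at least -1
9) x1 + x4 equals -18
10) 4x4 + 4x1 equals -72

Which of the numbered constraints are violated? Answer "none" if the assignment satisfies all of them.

1) x6 = 15 is odd — OK.
2) x6 * x5 = 15 * 2 = 30 — OK.
3) x1 + x6 = -10 + 15 = 5; 5 > 2 — OK.
4) x8 = -10, x6 = 15; -10 ≤ 15 — OK.
5) 2 / 2 = 1, so 2 divides 2 — OK.
6) x3 = -6, x7 = 12; -6 < 12 (want ≥) — violated.
7) x7 = 12, not > 15; antecedent false, conditional vacuously true — OK.
8) x7 + x8 = 12 + (-10) = 2; 2 ≥ -1 — OK.
9) x1 + x4 = -10 + (-8) = -18 — OK.
10) 4x4 + 4x1 = 4(-8) + 4(-10) = -72 — OK.

The assignment fails constraint 6.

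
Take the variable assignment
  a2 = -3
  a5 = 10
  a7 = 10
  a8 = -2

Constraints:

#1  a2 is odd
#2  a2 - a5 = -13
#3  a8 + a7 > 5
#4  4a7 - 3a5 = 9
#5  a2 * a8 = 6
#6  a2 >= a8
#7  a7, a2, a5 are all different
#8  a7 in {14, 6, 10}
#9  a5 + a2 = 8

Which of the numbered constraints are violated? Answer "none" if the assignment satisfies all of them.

#1 a2 = -3 is odd  OK
#2 a2 - a5 = -3 - 10 = -13  OK
#3 a8 + a7 = -2 + 10 = 8; 8 > 5  OK
#4 4a7 - 3a5 = 4(10) - 3(10) = 10, not 9  FAIL
#5 a2 * a8 = -3 * (-2) = 6  OK
#6 a2 = -3, a8 = -2; -3 < -2 (want ≥)  FAIL
#7 a7 = a5 = 10, not all different  FAIL
#8 a7 = 10 is in {14, 6, 10}  OK
#9 a5 + a2 = 10 + (-3) = 7, not 8  FAIL

Constraints 4, 6, 7, and 9 do not hold.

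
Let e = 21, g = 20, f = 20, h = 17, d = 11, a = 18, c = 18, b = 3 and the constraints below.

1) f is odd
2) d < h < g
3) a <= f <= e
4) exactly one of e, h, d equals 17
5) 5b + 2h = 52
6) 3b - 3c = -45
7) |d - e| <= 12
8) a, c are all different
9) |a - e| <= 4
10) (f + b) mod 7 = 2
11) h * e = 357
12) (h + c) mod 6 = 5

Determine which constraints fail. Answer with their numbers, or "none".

Violated: 1, 5, and 8.

1) f = 20 is even  false
2) values 11 < 17 < 20  true
3) values 18 <= 20 <= 21  true
4) e=21, h=17, d=11; 1 of them equals 17  true
5) 5b + 2h = 5(3) + 2(17) = 49, not 52  false
6) 3b - 3c = 3(3) - 3(18) = -45  true
7) |11 - 21| = 10; 10 ≤ 12  true
8) a = c = 18, not all different  false
9) |18 - 21| = 3; 3 ≤ 4  true
10) f + b = 23; 23 mod 7 = 2  true
11) h * e = 17 * 21 = 357  true
12) h + c = 35; 35 mod 6 = 5  true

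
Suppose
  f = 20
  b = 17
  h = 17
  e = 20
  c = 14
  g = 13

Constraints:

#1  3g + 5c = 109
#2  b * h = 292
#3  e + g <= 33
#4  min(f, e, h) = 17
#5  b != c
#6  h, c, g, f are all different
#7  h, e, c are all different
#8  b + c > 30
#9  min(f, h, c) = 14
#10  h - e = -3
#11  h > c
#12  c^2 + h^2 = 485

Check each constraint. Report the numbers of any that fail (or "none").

#1 3g + 5c = 3(13) + 5(14) = 109 — holds.
#2 b * h = 17 * 17 = 289, not 292 — does not hold.
#3 e + g = 20 + 13 = 33; 33 ≤ 33 — holds.
#4 min(20, 20, 17) = 17 — holds.
#5 b = 17, c = 14; distinct — holds.
#6 values 17, 14, 13, 20 are pairwise distinct — holds.
#7 values 17, 20, 14 are pairwise distinct — holds.
#8 b + c = 17 + 14 = 31; 31 > 30 — holds.
#9 min(20, 17, 14) = 14 — holds.
#10 h - e = 17 - 20 = -3 — holds.
#11 h = 17, c = 14; 17 > 14 — holds.
#12 c^2 + h^2 = 14^2 + 17^2 = 196 + 289 = 485 — holds.

Constraint 2 does not hold.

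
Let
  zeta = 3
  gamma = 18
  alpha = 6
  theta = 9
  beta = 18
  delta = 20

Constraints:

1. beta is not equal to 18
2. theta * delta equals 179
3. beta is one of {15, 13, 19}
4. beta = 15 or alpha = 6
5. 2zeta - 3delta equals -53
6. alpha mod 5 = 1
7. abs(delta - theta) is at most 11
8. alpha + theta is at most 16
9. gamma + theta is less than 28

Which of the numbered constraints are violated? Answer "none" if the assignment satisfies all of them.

1. beta = 18, but 18 is required to differ — violated.
2. theta * delta = 9 * 20 = 180, not 179 — violated.
3. beta = 18 is not in {15, 13, 19} — violated.
4. beta = 18 ≠ 15, but alpha = 6 = 6 (second disjunct) — satisfied.
5. 2zeta - 3delta = 2(3) - 3(20) = -54, not -53 — violated.
6. 6 mod 5 = 1 — satisfied.
7. abs(20 - 9) = 11; 11 ≤ 11 — satisfied.
8. alpha + theta = 6 + 9 = 15; 15 ≤ 16 — satisfied.
9. gamma + theta = 18 + 9 = 27; 27 < 28 — satisfied.

Violated: 1, 2, 3, and 5.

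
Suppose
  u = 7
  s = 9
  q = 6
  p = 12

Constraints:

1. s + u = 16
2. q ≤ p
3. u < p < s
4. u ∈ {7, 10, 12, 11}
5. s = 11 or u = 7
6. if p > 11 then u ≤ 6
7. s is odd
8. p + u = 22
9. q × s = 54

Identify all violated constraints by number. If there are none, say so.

Constraints 3, 6, 8 are violated.

1. s + u = 9 + 7 = 16 — holds.
2. q = 6, p = 12; 6 ≤ 12 — holds.
3. values 7, 12, 9; p = 12 is not < s = 9 — fails.
4. u = 7 is in {7, 10, 12, 11} — holds.
5. s = 9 ≠ 11, but u = 7 = 7 (second disjunct) — holds.
6. p = 12 > 11, so we need u ≤ 6; but u = 7 > 6 — fails.
7. s = 9 is odd — holds.
8. p + u = 12 + 7 = 19, not 22 — fails.
9. q × s = 6 × 9 = 54 — holds.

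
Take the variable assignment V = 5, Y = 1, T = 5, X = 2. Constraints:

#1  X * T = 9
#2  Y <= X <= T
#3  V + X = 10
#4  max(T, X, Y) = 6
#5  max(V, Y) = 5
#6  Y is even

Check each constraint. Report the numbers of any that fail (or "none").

#1 X * T = 2 * 5 = 10, not 9 — fails.
#2 values 1 <= 2 <= 5 — holds.
#3 V + X = 5 + 2 = 7, not 10 — fails.
#4 max(5, 2, 1) = 5, not 6 — fails.
#5 max(5, 1) = 5 — holds.
#6 Y = 1 is odd — fails.

Violated: 1, 3, 4, and 6.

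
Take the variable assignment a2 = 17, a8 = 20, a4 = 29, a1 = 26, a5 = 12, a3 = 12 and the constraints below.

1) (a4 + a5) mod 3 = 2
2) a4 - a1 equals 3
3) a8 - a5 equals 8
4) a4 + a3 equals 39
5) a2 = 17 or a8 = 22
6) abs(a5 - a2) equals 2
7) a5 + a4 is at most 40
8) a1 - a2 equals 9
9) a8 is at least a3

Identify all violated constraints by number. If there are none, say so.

1) a4 + a5 = 41; 41 mod 3 = 2  holds
2) a4 - a1 = 29 - 26 = 3  holds
3) a8 - a5 = 20 - 12 = 8  holds
4) a4 + a3 = 29 + 12 = 41, not 39  fails
5) a2 = 17 = 17 (first disjunct)  holds
6) abs(12 - 17) = 5, not 2  fails
7) a5 + a4 = 12 + 29 = 41; 41 > 40, bound 40 not met  fails
8) a1 - a2 = 26 - 17 = 9  holds
9) a8 = 20, a3 = 12; 20 ≥ 12  holds

Constraints 4, 6, 7 are violated.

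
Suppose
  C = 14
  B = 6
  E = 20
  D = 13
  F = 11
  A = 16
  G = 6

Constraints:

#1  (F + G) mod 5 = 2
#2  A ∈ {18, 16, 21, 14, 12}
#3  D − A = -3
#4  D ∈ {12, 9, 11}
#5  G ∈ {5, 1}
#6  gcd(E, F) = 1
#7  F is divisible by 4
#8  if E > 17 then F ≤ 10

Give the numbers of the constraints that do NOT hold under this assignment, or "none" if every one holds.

The assignment fails constraints 4, 5, 7, 8.

#1 F + G = 17; 17 mod 5 = 2  OK
#2 A = 16 is in {18, 16, 21, 14, 12}  OK
#3 D − A = 13 − 16 = -3  OK
#4 D = 13 is not in {12, 9, 11}  FAIL
#5 G = 6 is not in {5, 1}  FAIL
#6 gcd(20, 11) = 1  OK
#7 11 = 4×2 + 3, so 4 does not divide 11  FAIL
#8 E = 20 > 17, so we need F ≤ 10; but F = 11 > 10  FAIL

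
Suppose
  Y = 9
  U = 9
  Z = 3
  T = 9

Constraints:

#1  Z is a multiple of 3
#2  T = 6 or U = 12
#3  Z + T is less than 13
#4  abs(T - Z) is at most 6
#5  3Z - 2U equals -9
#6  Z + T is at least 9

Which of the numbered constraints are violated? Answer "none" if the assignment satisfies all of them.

Constraint 2 does not hold.

#1 3 / 3 = 1, so 3 divides 3  ✓
#2 T = 9 ≠ 6 and U = 9 ≠ 12; both disjuncts false  ✗
#3 Z + T = 3 + 9 = 12; 12 < 13  ✓
#4 abs(9 - 3) = 6; 6 ≤ 6  ✓
#5 3Z - 2U = 3(3) - 2(9) = -9  ✓
#6 Z + T = 3 + 9 = 12; 12 ≥ 9  ✓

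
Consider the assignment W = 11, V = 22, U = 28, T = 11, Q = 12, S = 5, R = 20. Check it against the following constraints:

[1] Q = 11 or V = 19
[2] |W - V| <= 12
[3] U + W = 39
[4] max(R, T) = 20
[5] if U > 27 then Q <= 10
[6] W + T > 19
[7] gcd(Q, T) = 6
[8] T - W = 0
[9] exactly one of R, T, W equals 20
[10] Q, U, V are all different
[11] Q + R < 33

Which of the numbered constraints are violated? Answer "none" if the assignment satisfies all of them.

[1] Q = 12 ≠ 11 and V = 22 ≠ 19; both disjuncts false  fails
[2] |11 - 22| = 11; 11 ≤ 12  holds
[3] U + W = 28 + 11 = 39  holds
[4] max(20, 11) = 20  holds
[5] U = 28 > 27, so we need Q ≤ 10; but Q = 12 > 10  fails
[6] W + T = 11 + 11 = 22; 22 > 19  holds
[7] gcd(12, 11) = 1, not 6  fails
[8] T - W = 11 - 11 = 0  holds
[9] R=20, T=11, W=11; 1 of them equals 20  holds
[10] values 12, 28, 22 are pairwise distinct  holds
[11] Q + R = 12 + 20 = 32; 32 < 33  holds

Violated: 1, 5, and 7.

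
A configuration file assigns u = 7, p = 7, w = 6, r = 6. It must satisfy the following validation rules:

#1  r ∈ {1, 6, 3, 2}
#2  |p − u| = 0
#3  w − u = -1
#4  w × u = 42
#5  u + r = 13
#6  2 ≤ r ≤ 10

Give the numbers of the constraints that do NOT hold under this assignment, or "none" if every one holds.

Yes — all constraints hold.

#1 r = 6 is in {1, 6, 3, 2}  ✔
#2 |7 − 7| = 0  ✔
#3 w − u = 6 − 7 = -1  ✔
#4 w × u = 6 × 7 = 42  ✔
#5 u + r = 7 + 6 = 13  ✔
#6 r = 6 lies in [2, 10]  ✔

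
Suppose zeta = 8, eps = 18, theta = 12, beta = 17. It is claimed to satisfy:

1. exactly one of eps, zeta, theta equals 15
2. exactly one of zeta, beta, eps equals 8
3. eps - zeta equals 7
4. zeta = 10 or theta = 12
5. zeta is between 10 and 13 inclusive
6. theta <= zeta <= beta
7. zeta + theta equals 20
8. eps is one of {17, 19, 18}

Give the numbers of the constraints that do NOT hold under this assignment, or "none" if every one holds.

1. eps=18, zeta=8, theta=12; 0 of them equal 15, not exactly one — does not hold.
2. zeta=8, beta=17, eps=18; 1 of them equals 8 — holds.
3. eps - zeta = 18 - 8 = 10, not 7 — does not hold.
4. zeta = 8 ≠ 10, but theta = 12 = 12 (second disjunct) — holds.
5. zeta = 8 is outside [10, 13] — does not hold.
6. values 12, 8, 17; theta = 12 is not <= zeta = 8 — does not hold.
7. zeta + theta = 8 + 12 = 20 — holds.
8. eps = 18 is in {17, 19, 18} — holds.

No — constraints 1, 3, 5, 6 are not satisfied.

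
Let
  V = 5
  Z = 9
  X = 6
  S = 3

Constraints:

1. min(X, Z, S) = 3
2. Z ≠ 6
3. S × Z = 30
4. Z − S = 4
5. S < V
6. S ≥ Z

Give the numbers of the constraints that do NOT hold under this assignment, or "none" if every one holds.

1. min(6, 9, 3) = 3 — holds.
2. Z = 9, and 9 ≠ 6 — holds.
3. S × Z = 3 × 9 = 27, not 30 — fails.
4. Z − S = 9 − 3 = 6, not 4 — fails.
5. S = 3, V = 5; 3 < 5 — holds.
6. S = 3, Z = 9; 3 < 9 (want ≥) — fails.

Constraints 3, 4, and 6 do not hold.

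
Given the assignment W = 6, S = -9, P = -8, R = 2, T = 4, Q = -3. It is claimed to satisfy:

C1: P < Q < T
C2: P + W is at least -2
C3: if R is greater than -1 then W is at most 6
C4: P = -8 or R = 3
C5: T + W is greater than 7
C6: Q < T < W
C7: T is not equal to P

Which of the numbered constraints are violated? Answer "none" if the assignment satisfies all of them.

C1: values -8 < -3 < 4  OK
C2: P + W = -8 + 6 = -2; -2 ≥ -2  OK
C3: R = 2 > -1, so we need W ≤ 6; W = 6 ≤ 6  OK
C4: P = -8 = -8 (first disjunct)  OK
C5: T + W = 4 + 6 = 10; 10 > 7  OK
C6: values -3 < 4 < 6  OK
C7: T = 4, P = -8; distinct  OK

All constraints are satisfied.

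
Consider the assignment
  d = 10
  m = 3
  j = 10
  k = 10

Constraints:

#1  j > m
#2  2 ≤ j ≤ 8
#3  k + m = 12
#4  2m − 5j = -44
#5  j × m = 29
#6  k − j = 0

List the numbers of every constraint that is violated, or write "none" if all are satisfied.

#1 j = 10, m = 3; 10 > 3  holds
#2 j = 10 is outside [2, 8]  fails
#3 k + m = 10 + 3 = 13, not 12  fails
#4 2m − 5j = 2(3) − 5(10) = -44  holds
#5 j × m = 10 × 3 = 30, not 29  fails
#6 k − j = 10 − 10 = 0  holds

The assignment fails constraints 2, 3, 5.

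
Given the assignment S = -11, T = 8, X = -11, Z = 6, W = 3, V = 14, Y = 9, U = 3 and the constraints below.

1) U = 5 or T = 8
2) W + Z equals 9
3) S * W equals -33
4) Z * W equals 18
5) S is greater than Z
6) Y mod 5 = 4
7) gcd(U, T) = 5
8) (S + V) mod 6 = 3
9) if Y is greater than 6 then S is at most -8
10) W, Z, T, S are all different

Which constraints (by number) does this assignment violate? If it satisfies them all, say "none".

1) U = 3 ≠ 5, but T = 8 = 8 (second disjunct)  ✔
2) W + Z = 3 + 6 = 9  ✔
3) S * W = -11 * 3 = -33  ✔
4) Z * W = 6 * 3 = 18  ✔
5) S = -11, Z = 6; -11 ≤ 6 (want >)  ✘
6) 9 mod 5 = 4  ✔
7) gcd(3, 8) = 1, not 5  ✘
8) S + V = 3; 3 mod 6 = 3  ✔
9) Y = 9 > 6, so we need S ≤ -8; S = -11 ≤ -8  ✔
10) values 3, 6, 8, -11 are pairwise distinct  ✔

The assignment fails constraints 5 and 7.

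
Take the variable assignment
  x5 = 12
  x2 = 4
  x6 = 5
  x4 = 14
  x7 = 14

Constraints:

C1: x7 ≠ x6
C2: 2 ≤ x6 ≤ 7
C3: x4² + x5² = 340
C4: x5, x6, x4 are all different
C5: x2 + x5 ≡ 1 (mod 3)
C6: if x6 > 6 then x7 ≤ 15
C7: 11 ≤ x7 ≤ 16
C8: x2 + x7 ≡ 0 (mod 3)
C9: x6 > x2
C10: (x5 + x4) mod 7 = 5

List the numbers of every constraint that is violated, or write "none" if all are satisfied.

None — every constraint holds.

C1: x7 = 14, x6 = 5; distinct  ✓
C2: x6 = 5 lies in [2, 7]  ✓
C3: x4² + x5² = 14² + 12² = 196 + 144 = 340  ✓
C4: values 12, 5, 14 are pairwise distinct  ✓
C5: x2 + x5 = 16; 16 mod 3 = 1  ✓
C6: x6 = 5, not > 6; antecedent false, conditional vacuously true  ✓
C7: x7 = 14 lies in [11, 16]  ✓
C8: x2 + x7 = 18; 18 mod 3 = 0  ✓
C9: x6 = 5, x2 = 4; 5 > 4  ✓
C10: x5 + x4 = 26; 26 mod 7 = 5  ✓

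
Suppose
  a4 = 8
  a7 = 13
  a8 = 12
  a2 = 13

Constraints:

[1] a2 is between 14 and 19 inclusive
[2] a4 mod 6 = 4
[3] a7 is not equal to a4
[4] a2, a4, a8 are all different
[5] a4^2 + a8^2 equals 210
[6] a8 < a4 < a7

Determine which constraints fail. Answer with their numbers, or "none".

No — constraints 1, 2, 5, 6 are not satisfied.

[1] a2 = 13 is outside [14, 19]  ✗
[2] 8 mod 6 = 2, not 4  ✗
[3] a7 = 13, a4 = 8; distinct  ✓
[4] values 13, 8, 12 are pairwise distinct  ✓
[5] a4^2 + a8^2 = 8^2 + 12^2 = 64 + 144 = 208, not 210  ✗
[6] values 12, 8, 13; a8 = 12 is not < a4 = 8  ✗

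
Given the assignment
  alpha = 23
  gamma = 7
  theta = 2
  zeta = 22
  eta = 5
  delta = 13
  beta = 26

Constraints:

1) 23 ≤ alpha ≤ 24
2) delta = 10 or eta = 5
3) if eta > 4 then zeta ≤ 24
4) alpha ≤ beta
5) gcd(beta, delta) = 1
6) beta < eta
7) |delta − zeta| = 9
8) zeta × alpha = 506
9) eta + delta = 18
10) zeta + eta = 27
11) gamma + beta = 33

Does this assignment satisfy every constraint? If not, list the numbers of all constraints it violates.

Violated: 5 and 6.

1) alpha = 23 lies in [23, 24] — satisfied.
2) delta = 13 ≠ 10, but eta = 5 = 5 (second disjunct) — satisfied.
3) eta = 5 > 4, so we need zeta ≤ 24; zeta = 22 ≤ 24 — satisfied.
4) alpha = 23, beta = 26; 23 ≤ 26 — satisfied.
5) gcd(26, 13) = 13, not 1 — violated.
6) beta = 26, eta = 5; 26 ≥ 5 (want <) — violated.
7) |13 − 22| = 9 — satisfied.
8) zeta × alpha = 22 × 23 = 506 — satisfied.
9) eta + delta = 5 + 13 = 18 — satisfied.
10) zeta + eta = 22 + 5 = 27 — satisfied.
11) gamma + beta = 7 + 26 = 33 — satisfied.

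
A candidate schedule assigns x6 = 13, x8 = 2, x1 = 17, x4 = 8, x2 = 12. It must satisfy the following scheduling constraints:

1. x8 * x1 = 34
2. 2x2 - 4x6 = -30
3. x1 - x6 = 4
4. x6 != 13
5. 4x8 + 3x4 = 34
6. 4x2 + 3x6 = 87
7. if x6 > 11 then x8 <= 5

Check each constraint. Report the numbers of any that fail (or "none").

1. x8 * x1 = 2 * 17 = 34 — holds.
2. 2x2 - 4x6 = 2(12) - 4(13) = -28, not -30 — does not hold.
3. x1 - x6 = 17 - 13 = 4 — holds.
4. x6 = 13, but 13 is required to differ — does not hold.
5. 4x8 + 3x4 = 4(2) + 3(8) = 32, not 34 — does not hold.
6. 4x2 + 3x6 = 4(12) + 3(13) = 87 — holds.
7. x6 = 13 > 11, so we need x8 ≤ 5; x8 = 2 ≤ 5 — holds.

No — constraints 2, 4, and 5 are not satisfied.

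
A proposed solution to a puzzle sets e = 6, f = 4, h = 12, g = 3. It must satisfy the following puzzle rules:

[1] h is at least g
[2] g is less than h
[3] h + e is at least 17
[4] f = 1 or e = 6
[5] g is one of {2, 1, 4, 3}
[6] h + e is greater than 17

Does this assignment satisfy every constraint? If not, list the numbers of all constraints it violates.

[1] h = 12, g = 3; 12 ≥ 3 — OK.
[2] g = 3, h = 12; 3 < 12 — OK.
[3] h + e = 12 + 6 = 18; 18 ≥ 17 — OK.
[4] f = 4 ≠ 1, but e = 6 = 6 (second disjunct) — OK.
[5] g = 3 is in {2, 1, 4, 3} — OK.
[6] h + e = 12 + 6 = 18; 18 > 17 — OK.

The assignment satisfies every constraint.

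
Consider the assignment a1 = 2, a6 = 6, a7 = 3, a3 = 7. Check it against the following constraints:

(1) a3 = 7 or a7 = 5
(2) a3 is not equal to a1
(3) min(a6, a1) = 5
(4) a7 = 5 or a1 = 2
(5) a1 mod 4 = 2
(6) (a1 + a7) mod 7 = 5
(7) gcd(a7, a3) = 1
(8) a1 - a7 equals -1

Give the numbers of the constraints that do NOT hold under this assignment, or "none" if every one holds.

Constraint 3 does not hold.

(1) a3 = 7 = 7 (first disjunct)  ✓
(2) a3 = 7, a1 = 2; distinct  ✓
(3) min(6, 2) = 2, not 5  ✗
(4) a7 = 3 ≠ 5, but a1 = 2 = 2 (second disjunct)  ✓
(5) 2 mod 4 = 2  ✓
(6) a1 + a7 = 5; 5 mod 7 = 5  ✓
(7) gcd(3, 7) = 1  ✓
(8) a1 - a7 = 2 - 3 = -1  ✓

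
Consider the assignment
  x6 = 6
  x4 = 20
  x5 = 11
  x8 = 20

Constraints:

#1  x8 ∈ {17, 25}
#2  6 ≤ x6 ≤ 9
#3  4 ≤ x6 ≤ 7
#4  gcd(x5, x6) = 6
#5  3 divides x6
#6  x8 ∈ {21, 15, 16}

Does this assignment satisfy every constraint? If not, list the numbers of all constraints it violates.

Constraints 1, 4, and 6 are violated.

#1 x8 = 20 is not in {17, 25}  FAIL
#2 x6 = 6 lies in [6, 9]  OK
#3 x6 = 6 lies in [4, 7]  OK
#4 gcd(11, 6) = 1, not 6  FAIL
#5 6 / 3 = 2, so 3 divides 6  OK
#6 x8 = 20 is not in {21, 15, 16}  FAIL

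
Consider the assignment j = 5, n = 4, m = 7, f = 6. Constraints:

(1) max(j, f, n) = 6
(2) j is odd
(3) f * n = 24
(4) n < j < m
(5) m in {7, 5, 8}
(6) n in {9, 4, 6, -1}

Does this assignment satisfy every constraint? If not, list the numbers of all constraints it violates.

(1) max(5, 6, 4) = 6  ✔
(2) j = 5 is odd  ✔
(3) f * n = 6 * 4 = 24  ✔
(4) values 4 < 5 < 7  ✔
(5) m = 7 is in {7, 5, 8}  ✔
(6) n = 4 is in {9, 4, 6, -1}  ✔

No violations.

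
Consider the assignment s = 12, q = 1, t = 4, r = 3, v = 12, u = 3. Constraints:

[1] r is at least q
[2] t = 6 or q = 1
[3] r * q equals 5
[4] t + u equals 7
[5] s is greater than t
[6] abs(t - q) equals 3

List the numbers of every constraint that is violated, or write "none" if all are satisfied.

No — constraint 3 is not satisfied.

[1] r = 3, q = 1; 3 ≥ 1 — holds.
[2] t = 4 ≠ 6, but q = 1 = 1 (second disjunct) — holds.
[3] r * q = 3 * 1 = 3, not 5 — does not hold.
[4] t + u = 4 + 3 = 7 — holds.
[5] s = 12, t = 4; 12 > 4 — holds.
[6] abs(4 - 1) = 3 — holds.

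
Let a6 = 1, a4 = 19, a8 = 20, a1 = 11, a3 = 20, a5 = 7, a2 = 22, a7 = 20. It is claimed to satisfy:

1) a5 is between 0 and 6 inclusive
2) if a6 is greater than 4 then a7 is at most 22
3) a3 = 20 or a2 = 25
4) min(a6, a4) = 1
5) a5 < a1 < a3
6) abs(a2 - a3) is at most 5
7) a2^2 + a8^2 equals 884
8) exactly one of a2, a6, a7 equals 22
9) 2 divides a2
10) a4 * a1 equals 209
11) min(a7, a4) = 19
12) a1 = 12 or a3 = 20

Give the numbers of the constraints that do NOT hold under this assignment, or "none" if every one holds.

Constraint 1 is violated.

1) a5 = 7 is outside [0, 6]  ✘
2) a6 = 1, not > 4; antecedent false, conditional vacuously true  ✔
3) a3 = 20 = 20 (first disjunct)  ✔
4) min(1, 19) = 1  ✔
5) values 7 < 11 < 20  ✔
6) abs(22 - 20) = 2; 2 ≤ 5  ✔
7) a2^2 + a8^2 = 22^2 + 20^2 = 484 + 400 = 884  ✔
8) a2=22, a6=1, a7=20; 1 of them equals 22  ✔
9) 22 / 2 = 11, so 2 divides 22  ✔
10) a4 * a1 = 19 * 11 = 209  ✔
11) min(20, 19) = 19  ✔
12) a1 = 11 ≠ 12, but a3 = 20 = 20 (second disjunct)  ✔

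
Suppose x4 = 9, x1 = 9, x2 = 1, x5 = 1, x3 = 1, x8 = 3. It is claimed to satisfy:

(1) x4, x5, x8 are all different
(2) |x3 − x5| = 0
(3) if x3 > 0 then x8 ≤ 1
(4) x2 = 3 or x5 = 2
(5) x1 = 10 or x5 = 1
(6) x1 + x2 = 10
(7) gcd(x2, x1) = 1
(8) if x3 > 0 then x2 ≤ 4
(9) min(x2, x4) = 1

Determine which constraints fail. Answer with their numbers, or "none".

(1) values 9, 1, 3 are pairwise distinct  ✔
(2) |1 − 1| = 0  ✔
(3) x3 = 1 > 0, so we need x8 ≤ 1; but x8 = 3 > 1  ✘
(4) x2 = 1 ≠ 3 and x5 = 1 ≠ 2; both disjuncts false  ✘
(5) x1 = 9 ≠ 10, but x5 = 1 = 1 (second disjunct)  ✔
(6) x1 + x2 = 9 + 1 = 10  ✔
(7) gcd(1, 9) = 1  ✔
(8) x3 = 1 > 0, so we need x2 ≤ 4; x2 = 1 ≤ 4  ✔
(9) min(1, 9) = 1  ✔

The assignment fails constraints 3, 4.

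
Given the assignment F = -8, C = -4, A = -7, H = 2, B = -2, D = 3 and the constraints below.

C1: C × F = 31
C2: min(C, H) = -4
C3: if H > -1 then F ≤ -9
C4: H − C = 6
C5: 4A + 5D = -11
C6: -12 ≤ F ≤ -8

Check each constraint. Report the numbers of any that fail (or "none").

C1: C × F = -4 × (-8) = 32, not 31 — fails.
C2: min(-4, 2) = -4 — holds.
C3: H = 2 > -1, so we need F ≤ -9; but F = -8 > -9 — fails.
C4: H − C = 2 − (-4) = 6 — holds.
C5: 4A + 5D = 4(-7) + 5(3) = -13, not -11 — fails.
C6: F = -8 lies in [-12, -8] — holds.

Constraints 1, 3, and 5 are violated.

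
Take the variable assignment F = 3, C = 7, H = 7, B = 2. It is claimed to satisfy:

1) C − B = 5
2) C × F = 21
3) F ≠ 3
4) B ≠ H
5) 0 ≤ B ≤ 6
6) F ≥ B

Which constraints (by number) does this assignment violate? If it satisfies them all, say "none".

Constraint 3 is violated.

1) C − B = 7 − 2 = 5 — holds.
2) C × F = 7 × 3 = 21 — holds.
3) F = 3, but 3 is required to differ — does not hold.
4) B = 2, H = 7; distinct — holds.
5) B = 2 lies in [0, 6] — holds.
6) F = 3, B = 2; 3 ≥ 2 — holds.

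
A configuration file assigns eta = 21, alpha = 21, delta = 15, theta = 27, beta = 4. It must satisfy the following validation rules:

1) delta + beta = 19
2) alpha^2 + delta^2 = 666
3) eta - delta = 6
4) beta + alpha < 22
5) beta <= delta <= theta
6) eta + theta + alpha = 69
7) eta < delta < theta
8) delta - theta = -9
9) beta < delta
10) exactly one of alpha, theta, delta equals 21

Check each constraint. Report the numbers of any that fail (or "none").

Constraints 4, 7, and 8 do not hold.

1) delta + beta = 15 + 4 = 19 — holds.
2) alpha^2 + delta^2 = 21^2 + 15^2 = 441 + 225 = 666 — holds.
3) eta - delta = 21 - 15 = 6 — holds.
4) beta + alpha = 4 + 21 = 25; 25 ≥ 22, bound 22 not met — fails.
5) values 4 <= 15 <= 27 — holds.
6) eta + theta + alpha = 21 + 27 + 21 = 69 — holds.
7) values 21, 15, 27; eta = 21 is not < delta = 15 — fails.
8) delta - theta = 15 - 27 = -12, not -9 — fails.
9) beta = 4, delta = 15; 4 < 15 — holds.
10) alpha=21, theta=27, delta=15; 1 of them equals 21 — holds.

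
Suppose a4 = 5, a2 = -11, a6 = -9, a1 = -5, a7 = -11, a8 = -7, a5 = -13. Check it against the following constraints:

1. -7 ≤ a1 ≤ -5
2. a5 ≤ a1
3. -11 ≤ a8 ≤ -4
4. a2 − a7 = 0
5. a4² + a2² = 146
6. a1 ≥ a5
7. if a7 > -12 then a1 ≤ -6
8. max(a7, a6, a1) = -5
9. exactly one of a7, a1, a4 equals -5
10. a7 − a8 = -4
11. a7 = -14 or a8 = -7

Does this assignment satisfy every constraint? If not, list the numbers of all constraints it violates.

1. a1 = -5 lies in [-7, -5]  holds
2. a5 = -13, a1 = -5; -13 ≤ -5  holds
3. a8 = -7 lies in [-11, -4]  holds
4. a2 − a7 = -11 − (-11) = 0  holds
5. a4² + a2² = 5² + (-11)² = 25 + 121 = 146  holds
6. a1 = -5, a5 = -13; -5 ≥ -13  holds
7. a7 = -11 > -12, so we need a1 ≤ -6; but a1 = -5 > -6  fails
8. max(-11, -9, -5) = -5  holds
9. a7=-11, a1=-5, a4=5; 1 of them equals -5  holds
10. a7 − a8 = -11 − (-7) = -4  holds
11. a7 = -11 ≠ -14, but a8 = -7 = -7 (second disjunct)  holds

Violated: 7.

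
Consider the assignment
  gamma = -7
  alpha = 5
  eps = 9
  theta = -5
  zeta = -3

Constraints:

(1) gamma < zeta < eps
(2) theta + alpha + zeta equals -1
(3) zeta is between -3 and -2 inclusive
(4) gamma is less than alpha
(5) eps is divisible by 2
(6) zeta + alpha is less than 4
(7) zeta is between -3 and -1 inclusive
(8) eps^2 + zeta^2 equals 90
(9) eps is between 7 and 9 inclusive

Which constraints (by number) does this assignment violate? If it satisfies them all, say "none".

(1) values -7 < -3 < 9  holds
(2) theta + alpha + zeta = -5 + 5 + (-3) = -3, not -1  fails
(3) zeta = -3 lies in [-3, -2]  holds
(4) gamma = -7, alpha = 5; -7 < 5  holds
(5) 9 = 2*4 + 1, so 2 does not divide 9  fails
(6) zeta + alpha = -3 + 5 = 2; 2 < 4  holds
(7) zeta = -3 lies in [-3, -1]  holds
(8) eps^2 + zeta^2 = 9^2 + (-3)^2 = 81 + 9 = 90  holds
(9) eps = 9 lies in [7, 9]  holds

Constraints 2, 5 do not hold.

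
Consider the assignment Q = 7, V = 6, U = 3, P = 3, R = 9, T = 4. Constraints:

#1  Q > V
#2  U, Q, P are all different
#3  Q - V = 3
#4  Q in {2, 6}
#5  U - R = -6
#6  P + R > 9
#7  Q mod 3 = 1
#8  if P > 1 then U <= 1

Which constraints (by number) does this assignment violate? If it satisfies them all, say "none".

#1 Q = 7, V = 6; 7 > 6 — satisfied.
#2 U = P = 3, not all different — violated.
#3 Q - V = 7 - 6 = 1, not 3 — violated.
#4 Q = 7 is not in {2, 6} — violated.
#5 U - R = 3 - 9 = -6 — satisfied.
#6 P + R = 3 + 9 = 12; 12 > 9 — satisfied.
#7 7 mod 3 = 1 — satisfied.
#8 P = 3 > 1, so we need U ≤ 1; but U = 3 > 1 — violated.

The assignment fails constraints 2, 3, 4, and 8.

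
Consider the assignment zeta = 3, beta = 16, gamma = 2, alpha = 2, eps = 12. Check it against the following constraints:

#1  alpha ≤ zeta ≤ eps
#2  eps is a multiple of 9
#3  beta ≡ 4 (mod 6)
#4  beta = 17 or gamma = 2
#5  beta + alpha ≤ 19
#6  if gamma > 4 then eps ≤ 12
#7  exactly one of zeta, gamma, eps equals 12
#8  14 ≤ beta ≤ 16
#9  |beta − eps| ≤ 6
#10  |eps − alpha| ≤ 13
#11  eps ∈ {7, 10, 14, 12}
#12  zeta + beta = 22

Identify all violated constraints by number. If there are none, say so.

#1 values 2 ≤ 3 ≤ 12  ✔
#2 12 = 9×1 + 3, so 9 does not divide 12  ✘
#3 16 mod 6 = 4  ✔
#4 beta = 16 ≠ 17, but gamma = 2 = 2 (second disjunct)  ✔
#5 beta + alpha = 16 + 2 = 18; 18 ≤ 19  ✔
#6 gamma = 2, not > 4; antecedent false, conditional vacuously true  ✔
#7 zeta=3, gamma=2, eps=12; 1 of them equals 12  ✔
#8 beta = 16 lies in [14, 16]  ✔
#9 |16 − 12| = 4; 4 ≤ 6  ✔
#10 |12 − 2| = 10; 10 ≤ 13  ✔
#11 eps = 12 is in {7, 10, 14, 12}  ✔
#12 zeta + beta = 3 + 16 = 19, not 22  ✘

Violated: 2 and 12.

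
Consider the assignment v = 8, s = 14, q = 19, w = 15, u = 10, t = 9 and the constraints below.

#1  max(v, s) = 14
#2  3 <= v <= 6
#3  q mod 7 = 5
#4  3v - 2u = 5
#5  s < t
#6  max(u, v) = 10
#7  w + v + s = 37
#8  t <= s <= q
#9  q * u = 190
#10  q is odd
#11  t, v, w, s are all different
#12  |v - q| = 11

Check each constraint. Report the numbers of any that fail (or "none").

#1 max(8, 14) = 14  ✔
#2 v = 8 is outside [3, 6]  ✘
#3 19 mod 7 = 5  ✔
#4 3v - 2u = 3(8) - 2(10) = 4, not 5  ✘
#5 s = 14, t = 9; 14 ≥ 9 (want <)  ✘
#6 max(10, 8) = 10  ✔
#7 w + v + s = 15 + 8 + 14 = 37  ✔
#8 values 9 <= 14 <= 19  ✔
#9 q * u = 19 * 10 = 190  ✔
#10 q = 19 is odd  ✔
#11 values 9, 8, 15, 14 are pairwise distinct  ✔
#12 |8 - 19| = 11  ✔

The assignment fails constraints 2, 4, 5.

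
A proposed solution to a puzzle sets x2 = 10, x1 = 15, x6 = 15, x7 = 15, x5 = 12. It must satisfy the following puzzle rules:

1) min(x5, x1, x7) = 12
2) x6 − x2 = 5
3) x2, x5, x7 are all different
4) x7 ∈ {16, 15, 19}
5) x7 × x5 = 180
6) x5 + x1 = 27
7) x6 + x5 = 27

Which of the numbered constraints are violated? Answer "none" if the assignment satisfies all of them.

1) min(12, 15, 15) = 12 — holds.
2) x6 − x2 = 15 − 10 = 5 — holds.
3) values 10, 12, 15 are pairwise distinct — holds.
4) x7 = 15 is in {16, 15, 19} — holds.
5) x7 × x5 = 15 × 12 = 180 — holds.
6) x5 + x1 = 12 + 15 = 27 — holds.
7) x6 + x5 = 15 + 12 = 27 — holds.

Yes — all constraints hold.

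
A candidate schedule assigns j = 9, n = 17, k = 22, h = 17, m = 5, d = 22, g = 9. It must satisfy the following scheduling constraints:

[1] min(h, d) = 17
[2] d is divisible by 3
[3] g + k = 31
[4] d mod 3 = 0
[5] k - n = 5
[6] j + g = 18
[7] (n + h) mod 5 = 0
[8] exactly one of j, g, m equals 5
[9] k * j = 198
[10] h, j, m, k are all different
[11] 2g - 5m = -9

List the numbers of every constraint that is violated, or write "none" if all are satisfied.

Constraints 2, 4, 7, and 11 are violated.

[1] min(17, 22) = 17 — OK.
[2] 22 = 3*7 + 1, so 3 does not divide 22 — violated.
[3] g + k = 9 + 22 = 31 — OK.
[4] 22 mod 3 = 1, not 0 — violated.
[5] k - n = 22 - 17 = 5 — OK.
[6] j + g = 9 + 9 = 18 — OK.
[7] n + h = 34; 34 mod 5 = 4, not 0 — violated.
[8] j=9, g=9, m=5; 1 of them equals 5 — OK.
[9] k * j = 22 * 9 = 198 — OK.
[10] values 17, 9, 5, 22 are pairwise distinct — OK.
[11] 2g - 5m = 2(9) - 5(5) = -7, not -9 — violated.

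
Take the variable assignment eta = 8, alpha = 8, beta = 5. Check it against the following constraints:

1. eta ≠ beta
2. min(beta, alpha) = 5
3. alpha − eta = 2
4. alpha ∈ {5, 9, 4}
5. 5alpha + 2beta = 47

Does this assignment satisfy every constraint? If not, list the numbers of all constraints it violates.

The assignment fails constraints 3, 4, 5.

1. eta = 8, beta = 5; distinct — holds.
2. min(5, 8) = 5 — holds.
3. alpha − eta = 8 − 8 = 0, not 2 — fails.
4. alpha = 8 is not in {5, 9, 4} — fails.
5. 5alpha + 2beta = 5(8) + 2(5) = 50, not 47 — fails.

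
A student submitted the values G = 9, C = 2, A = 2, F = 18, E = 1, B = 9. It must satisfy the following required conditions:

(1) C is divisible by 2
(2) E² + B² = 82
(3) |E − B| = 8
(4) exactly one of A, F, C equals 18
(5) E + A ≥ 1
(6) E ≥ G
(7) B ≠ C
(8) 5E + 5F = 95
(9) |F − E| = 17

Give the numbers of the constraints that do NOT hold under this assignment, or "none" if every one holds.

(1) 2 / 2 = 1, so 2 divides 2  holds
(2) E² + B² = 1² + 9² = 1 + 81 = 82  holds
(3) |1 − 9| = 8  holds
(4) A=2, F=18, C=2; 1 of them equals 18  holds
(5) E + A = 1 + 2 = 3; 3 ≥ 1  holds
(6) E = 1, G = 9; 1 < 9 (want ≥)  fails
(7) B = 9, C = 2; distinct  holds
(8) 5E + 5F = 5(1) + 5(18) = 95  holds
(9) |18 − 1| = 17  holds

No — constraint 6 is not satisfied.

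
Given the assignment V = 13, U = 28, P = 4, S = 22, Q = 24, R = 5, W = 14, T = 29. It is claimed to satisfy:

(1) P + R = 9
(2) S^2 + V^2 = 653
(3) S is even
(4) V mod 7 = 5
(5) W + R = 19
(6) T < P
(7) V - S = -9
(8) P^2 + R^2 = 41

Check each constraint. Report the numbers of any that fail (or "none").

Constraints 4, 6 do not hold.

(1) P + R = 4 + 5 = 9  ✓
(2) S^2 + V^2 = 22^2 + 13^2 = 484 + 169 = 653  ✓
(3) S = 22 is even  ✓
(4) 13 mod 7 = 6, not 5  ✗
(5) W + R = 14 + 5 = 19  ✓
(6) T = 29, P = 4; 29 ≥ 4 (want <)  ✗
(7) V - S = 13 - 22 = -9  ✓
(8) P^2 + R^2 = 4^2 + 5^2 = 16 + 25 = 41  ✓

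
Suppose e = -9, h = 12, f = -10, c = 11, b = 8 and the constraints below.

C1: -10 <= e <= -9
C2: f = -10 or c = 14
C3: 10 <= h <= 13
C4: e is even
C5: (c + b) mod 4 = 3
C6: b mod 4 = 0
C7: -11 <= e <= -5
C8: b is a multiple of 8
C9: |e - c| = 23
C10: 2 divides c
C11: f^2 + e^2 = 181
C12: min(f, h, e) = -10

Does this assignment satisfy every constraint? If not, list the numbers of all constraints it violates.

C1: e = -9 lies in [-10, -9] — holds.
C2: f = -10 = -10 (first disjunct) — holds.
C3: h = 12 lies in [10, 13] — holds.
C4: e = -9 is odd — fails.
C5: c + b = 19; 19 mod 4 = 3 — holds.
C6: 8 mod 4 = 0 — holds.
C7: e = -9 lies in [-11, -5] — holds.
C8: 8 / 8 = 1, so 8 divides 8 — holds.
C9: |-9 - 11| = 20, not 23 — fails.
C10: 11 = 2*5 + 1, so 2 does not divide 11 — fails.
C11: f^2 + e^2 = (-10)^2 + (-9)^2 = 100 + 81 = 181 — holds.
C12: min(-10, 12, -9) = -10 — holds.

The assignment fails constraints 4, 9, and 10.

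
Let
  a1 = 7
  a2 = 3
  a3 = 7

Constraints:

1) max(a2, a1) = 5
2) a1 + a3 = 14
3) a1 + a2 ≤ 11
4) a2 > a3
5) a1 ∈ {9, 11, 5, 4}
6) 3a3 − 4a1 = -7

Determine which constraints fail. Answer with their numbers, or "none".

No — constraints 1, 4, 5 are not satisfied.

1) max(3, 7) = 7, not 5 — fails.
2) a1 + a3 = 7 + 7 = 14 — holds.
3) a1 + a2 = 7 + 3 = 10; 10 ≤ 11 — holds.
4) a2 = 3, a3 = 7; 3 ≤ 7 (want >) — fails.
5) a1 = 7 is not in {9, 11, 5, 4} — fails.
6) 3a3 − 4a1 = 3(7) − 4(7) = -7 — holds.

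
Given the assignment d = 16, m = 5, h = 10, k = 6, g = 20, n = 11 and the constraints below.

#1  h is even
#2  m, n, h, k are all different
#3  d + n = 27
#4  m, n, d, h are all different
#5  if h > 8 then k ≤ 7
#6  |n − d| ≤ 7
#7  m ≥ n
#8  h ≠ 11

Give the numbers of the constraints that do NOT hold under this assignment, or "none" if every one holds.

#1 h = 10 is even  holds
#2 values 5, 11, 10, 6 are pairwise distinct  holds
#3 d + n = 16 + 11 = 27  holds
#4 values 5, 11, 16, 10 are pairwise distinct  holds
#5 h = 10 > 8, so we need k ≤ 7; k = 6 ≤ 7  holds
#6 |11 − 16| = 5; 5 ≤ 7  holds
#7 m = 5, n = 11; 5 < 11 (want ≥)  fails
#8 h = 10, and 10 ≠ 11  holds

No — constraint 7 is not satisfied.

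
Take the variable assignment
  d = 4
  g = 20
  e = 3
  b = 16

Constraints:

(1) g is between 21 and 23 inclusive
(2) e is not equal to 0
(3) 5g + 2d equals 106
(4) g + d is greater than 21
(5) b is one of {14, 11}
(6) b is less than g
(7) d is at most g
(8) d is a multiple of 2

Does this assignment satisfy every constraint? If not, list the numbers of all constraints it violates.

(1) g = 20 is outside [21, 23] — violated.
(2) e = 3, and 3 ≠ 0 — satisfied.
(3) 5g + 2d = 5(20) + 2(4) = 108, not 106 — violated.
(4) g + d = 20 + 4 = 24; 24 > 21 — satisfied.
(5) b = 16 is not in {14, 11} — violated.
(6) b = 16, g = 20; 16 < 20 — satisfied.
(7) d = 4, g = 20; 4 ≤ 20 — satisfied.
(8) 4 / 2 = 2, so 2 divides 4 — satisfied.

No — constraints 1, 3, and 5 are not satisfied.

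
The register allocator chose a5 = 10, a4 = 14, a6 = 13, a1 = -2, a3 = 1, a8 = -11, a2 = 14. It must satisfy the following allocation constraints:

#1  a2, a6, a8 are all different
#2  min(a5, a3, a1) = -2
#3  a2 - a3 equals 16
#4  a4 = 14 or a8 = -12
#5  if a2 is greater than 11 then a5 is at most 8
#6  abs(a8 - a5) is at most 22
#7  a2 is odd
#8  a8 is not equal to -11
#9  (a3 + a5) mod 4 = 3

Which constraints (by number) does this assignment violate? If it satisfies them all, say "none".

#1 values 14, 13, -11 are pairwise distinct — satisfied.
#2 min(10, 1, -2) = -2 — satisfied.
#3 a2 - a3 = 14 - 1 = 13, not 16 — violated.
#4 a4 = 14 = 14 (first disjunct) — satisfied.
#5 a2 = 14 > 11, so we need a5 ≤ 8; but a5 = 10 > 8 — violated.
#6 abs(-11 - 10) = 21; 21 ≤ 22 — satisfied.
#7 a2 = 14 is even — violated.
#8 a8 = -11, but -11 is required to differ — violated.
#9 a3 + a5 = 11; 11 mod 4 = 3 — satisfied.

No — constraints 3, 5, 7, 8 are not satisfied.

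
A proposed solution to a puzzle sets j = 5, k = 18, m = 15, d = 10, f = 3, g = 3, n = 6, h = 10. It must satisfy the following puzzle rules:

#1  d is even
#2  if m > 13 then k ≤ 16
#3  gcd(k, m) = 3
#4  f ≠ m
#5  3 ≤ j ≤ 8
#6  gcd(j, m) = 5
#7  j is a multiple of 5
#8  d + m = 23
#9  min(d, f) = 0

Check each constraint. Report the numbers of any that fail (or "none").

The assignment fails constraints 2, 8, 9.

#1 d = 10 is even — holds.
#2 m = 15 > 13, so we need k ≤ 16; but k = 18 > 16 — fails.
#3 gcd(18, 15) = 3 — holds.
#4 f = 3, m = 15; distinct — holds.
#5 j = 5 lies in [3, 8] — holds.
#6 gcd(5, 15) = 5 — holds.
#7 5 / 5 = 1, so 5 divides 5 — holds.
#8 d + m = 10 + 15 = 25, not 23 — fails.
#9 min(10, 3) = 3, not 0 — fails.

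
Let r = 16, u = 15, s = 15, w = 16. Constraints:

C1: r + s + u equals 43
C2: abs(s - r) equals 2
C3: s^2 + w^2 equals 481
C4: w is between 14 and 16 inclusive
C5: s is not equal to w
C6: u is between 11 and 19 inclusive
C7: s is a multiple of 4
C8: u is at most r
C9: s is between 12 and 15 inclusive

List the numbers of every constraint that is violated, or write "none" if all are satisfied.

C1: r + s + u = 16 + 15 + 15 = 46, not 43 — fails.
C2: abs(15 - 16) = 1, not 2 — fails.
C3: s^2 + w^2 = 15^2 + 16^2 = 225 + 256 = 481 — holds.
C4: w = 16 lies in [14, 16] — holds.
C5: s = 15, w = 16; distinct — holds.
C6: u = 15 lies in [11, 19] — holds.
C7: 15 = 4*3 + 3, so 4 does not divide 15 — fails.
C8: u = 15, r = 16; 15 ≤ 16 — holds.
C9: s = 15 lies in [12, 15] — holds.

The assignment fails constraints 1, 2, and 7.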